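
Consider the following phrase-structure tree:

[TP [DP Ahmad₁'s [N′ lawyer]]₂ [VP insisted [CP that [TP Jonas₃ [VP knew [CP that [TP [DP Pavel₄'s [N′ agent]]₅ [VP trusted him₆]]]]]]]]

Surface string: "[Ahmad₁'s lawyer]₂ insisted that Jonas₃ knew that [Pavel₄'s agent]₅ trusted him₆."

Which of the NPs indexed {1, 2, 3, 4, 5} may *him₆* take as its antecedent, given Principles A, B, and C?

*him* is a pronoun, so Principle B applies: it must be free in its binding domain.
Binding domain of *him₆*: the embedded TP, whose subject is [Pavel₄'s agent]₅.
*Ahmad₁* and the pronoun do not c-command one another → neither Principle B nor Principle C is at stake; coindexation permitted.
*[Ahmad₁'s lawyer]₂* c-commands the pronoun but from outside its binding domain, and is not c-commanded by it → coindexation permitted.
*Jonas₃* c-commands the pronoun but from outside its binding domain, and is not c-commanded by it → coindexation permitted.
*Pavel₄* and the pronoun do not c-command one another → neither Principle B nor Principle C is at stake; coindexation permitted.
*[Pavel₄'s agent]₅* c-commands the pronoun within its binding domain → coindexation would violate Principle B.

{1, 2, 3, 4}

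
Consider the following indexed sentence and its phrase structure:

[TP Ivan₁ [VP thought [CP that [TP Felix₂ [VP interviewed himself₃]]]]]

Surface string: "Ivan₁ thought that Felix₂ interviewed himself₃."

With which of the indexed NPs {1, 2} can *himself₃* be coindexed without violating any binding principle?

{2}

*himself* is an anaphor, so Principle A applies: it must be bound in its binding domain.
Binding domain of *himself₃*: the embedded TP, whose subject is Felix₂.
*Ivan₁* c-commands the anaphor but is outside its binding domain → cannot satisfy Principle A.
*Felix₂* c-commands the anaphor within its binding domain → licit binder.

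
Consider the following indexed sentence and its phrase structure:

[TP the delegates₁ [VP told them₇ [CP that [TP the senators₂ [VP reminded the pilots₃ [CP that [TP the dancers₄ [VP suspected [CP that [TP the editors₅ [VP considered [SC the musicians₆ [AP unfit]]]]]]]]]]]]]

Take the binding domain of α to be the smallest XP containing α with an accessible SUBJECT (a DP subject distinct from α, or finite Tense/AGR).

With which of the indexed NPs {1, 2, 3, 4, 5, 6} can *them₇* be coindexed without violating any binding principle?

*them* is a pronoun, so Principle B applies: it must be free in its binding domain.
Binding domain of *them₇*: the matrix TP, whose subject is the delegates₁.
*the delegates₁* c-commands the pronoun within its binding domain → coindexation would violate Principle B.
*the senators₂*: the pronoun c-commands this R-expression → coindexation would violate Principle C on *the senators₂*.
*the pilots₃*: the pronoun c-commands this R-expression → coindexation would violate Principle C on *the pilots₃*.
*the dancers₄*: the pronoun c-commands this R-expression → coindexation would violate Principle C on *the dancers₄*.
*the editors₅*: the pronoun c-commands this R-expression → coindexation would violate Principle C on *the editors₅*.
*the musicians₆*: the pronoun c-commands this R-expression → coindexation would violate Principle C on *the musicians₆*.

none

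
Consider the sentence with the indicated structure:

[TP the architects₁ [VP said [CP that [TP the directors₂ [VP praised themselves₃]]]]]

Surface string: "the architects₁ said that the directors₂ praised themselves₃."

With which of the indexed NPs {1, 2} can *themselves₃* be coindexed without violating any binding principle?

*themselves* is an anaphor, so Principle A applies: it must be bound in its binding domain.
Binding domain of *themselves₃*: the embedded TP, whose subject is the directors₂.
*the architects₁* c-commands the anaphor but is outside its binding domain → cannot satisfy Principle A.
*the directors₂* c-commands the anaphor within its binding domain → licit binder.

{2}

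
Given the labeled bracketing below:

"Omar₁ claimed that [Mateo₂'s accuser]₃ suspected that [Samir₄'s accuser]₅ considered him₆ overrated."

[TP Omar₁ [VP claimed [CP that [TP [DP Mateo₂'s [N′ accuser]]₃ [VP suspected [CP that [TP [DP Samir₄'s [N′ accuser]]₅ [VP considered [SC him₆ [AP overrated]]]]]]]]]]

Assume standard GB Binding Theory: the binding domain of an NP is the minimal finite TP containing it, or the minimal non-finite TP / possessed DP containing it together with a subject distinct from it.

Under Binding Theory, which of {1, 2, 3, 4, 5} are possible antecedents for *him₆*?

{1, 2, 3, 4}

*him* is a pronoun, so Principle B applies: it must be free in its binding domain.
Binding domain of *him₆*: the embedded TP, whose subject is [Samir₄'s accuser]₅.
*Omar₁* c-commands the pronoun but from outside its binding domain, and is not c-commanded by it → coindexation permitted.
*Mateo₂* and the pronoun do not c-command one another → neither Principle B nor Principle C is at stake; coindexation permitted.
*[Mateo₂'s accuser]₃* c-commands the pronoun but from outside its binding domain, and is not c-commanded by it → coindexation permitted.
*Samir₄* and the pronoun do not c-command one another → neither Principle B nor Principle C is at stake; coindexation permitted.
*[Samir₄'s accuser]₅* c-commands the pronoun within its binding domain → coindexation would violate Principle B.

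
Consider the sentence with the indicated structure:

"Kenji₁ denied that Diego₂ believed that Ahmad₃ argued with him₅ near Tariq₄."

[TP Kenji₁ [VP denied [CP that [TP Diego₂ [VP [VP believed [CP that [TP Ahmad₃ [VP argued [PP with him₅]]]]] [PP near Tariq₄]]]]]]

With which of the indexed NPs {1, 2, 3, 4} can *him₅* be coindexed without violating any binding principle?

{1, 2, 4}

*him* is a pronoun, so Principle B applies: it must be free in its binding domain.
Binding domain of *him₅*: the embedded TP, whose subject is Ahmad₃.
*Kenji₁* c-commands the pronoun but from outside its binding domain, and is not c-commanded by it → coindexation permitted.
*Diego₂* c-commands the pronoun but from outside its binding domain, and is not c-commanded by it → coindexation permitted.
*Ahmad₃* c-commands the pronoun within its binding domain → coindexation would violate Principle B.
*Tariq₄* and the pronoun do not c-command one another → neither Principle B nor Principle C is at stake; coindexation permitted.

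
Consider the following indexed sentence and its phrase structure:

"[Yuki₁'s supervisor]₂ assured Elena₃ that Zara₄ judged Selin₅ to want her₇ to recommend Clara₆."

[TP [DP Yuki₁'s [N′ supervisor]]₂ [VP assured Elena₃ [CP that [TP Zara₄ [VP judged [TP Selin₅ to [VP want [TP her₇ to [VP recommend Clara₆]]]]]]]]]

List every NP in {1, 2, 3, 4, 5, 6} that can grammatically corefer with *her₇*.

*her* is a pronoun, so Principle B applies: it must be free in its binding domain.
Binding domain of *her₇*: the embedded TP, whose subject is Selin₅.
*Yuki₁* and the pronoun do not c-command one another → neither Principle B nor Principle C is at stake; coindexation permitted.
*[Yuki₁'s supervisor]₂* c-commands the pronoun but from outside its binding domain, and is not c-commanded by it → coindexation permitted.
*Elena₃* c-commands the pronoun but from outside its binding domain, and is not c-commanded by it → coindexation permitted.
*Zara₄* c-commands the pronoun but from outside its binding domain, and is not c-commanded by it → coindexation permitted.
*Selin₅* c-commands the pronoun within its binding domain → coindexation would violate Principle B.
*Clara₆*: the pronoun c-commands this R-expression → coindexation would violate Principle C on *Clara₆*.

{1, 2, 3, 4}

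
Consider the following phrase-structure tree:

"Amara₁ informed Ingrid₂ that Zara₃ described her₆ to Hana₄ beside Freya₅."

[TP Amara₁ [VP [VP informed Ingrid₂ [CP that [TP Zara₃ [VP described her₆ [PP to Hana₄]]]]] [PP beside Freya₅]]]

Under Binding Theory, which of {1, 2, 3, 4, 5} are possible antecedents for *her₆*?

{1, 2, 5}

*her* is a pronoun, so Principle B applies: it must be free in its binding domain.
Binding domain of *her₆*: the embedded TP, whose subject is Zara₃.
*Amara₁* c-commands the pronoun but from outside its binding domain, and is not c-commanded by it → coindexation permitted.
*Ingrid₂* c-commands the pronoun but from outside its binding domain, and is not c-commanded by it → coindexation permitted.
*Zara₃* c-commands the pronoun within its binding domain → coindexation would violate Principle B.
*Hana₄*: the pronoun c-commands this R-expression → coindexation would violate Principle C on *Hana₄*.
*Freya₅* and the pronoun do not c-command one another → neither Principle B nor Principle C is at stake; coindexation permitted.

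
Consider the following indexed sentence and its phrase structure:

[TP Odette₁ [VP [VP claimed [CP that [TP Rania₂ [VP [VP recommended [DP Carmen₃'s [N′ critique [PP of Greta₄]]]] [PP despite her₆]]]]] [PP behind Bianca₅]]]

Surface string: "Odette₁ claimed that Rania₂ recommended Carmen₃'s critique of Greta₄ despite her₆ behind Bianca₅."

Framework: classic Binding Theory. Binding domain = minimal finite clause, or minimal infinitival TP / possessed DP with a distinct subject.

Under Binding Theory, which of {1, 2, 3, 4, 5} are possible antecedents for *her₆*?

{1, 3, 4, 5}

*her* is a pronoun, so Principle B applies: it must be free in its binding domain.
Binding domain of *her₆*: the embedded TP, whose subject is Rania₂.
*Odette₁* c-commands the pronoun but from outside its binding domain, and is not c-commanded by it → coindexation permitted.
*Rania₂* c-commands the pronoun within its binding domain → coindexation would violate Principle B.
*Carmen₃* and the pronoun do not c-command one another → neither Principle B nor Principle C is at stake; coindexation permitted.
*Greta₄* and the pronoun do not c-command one another → neither Principle B nor Principle C is at stake; coindexation permitted.
*Bianca₅* and the pronoun do not c-command one another → neither Principle B nor Principle C is at stake; coindexation permitted.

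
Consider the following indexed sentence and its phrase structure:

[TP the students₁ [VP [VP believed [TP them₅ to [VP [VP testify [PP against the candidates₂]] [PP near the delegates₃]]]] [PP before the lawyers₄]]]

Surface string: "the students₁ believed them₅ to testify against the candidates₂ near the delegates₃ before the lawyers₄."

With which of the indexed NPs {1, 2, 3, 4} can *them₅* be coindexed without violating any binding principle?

{4}

*them* is a pronoun, so Principle B applies: it must be free in its binding domain.
Binding domain of *them₅*: the matrix TP, whose subject is the students₁.
*the students₁* c-commands the pronoun within its binding domain → coindexation would violate Principle B.
*the candidates₂*: the pronoun c-commands this R-expression → coindexation would violate Principle C on *the candidates₂*.
*the delegates₃*: the pronoun c-commands this R-expression → coindexation would violate Principle C on *the delegates₃*.
*the lawyers₄* and the pronoun do not c-command one another → neither Principle B nor Principle C is at stake; coindexation permitted.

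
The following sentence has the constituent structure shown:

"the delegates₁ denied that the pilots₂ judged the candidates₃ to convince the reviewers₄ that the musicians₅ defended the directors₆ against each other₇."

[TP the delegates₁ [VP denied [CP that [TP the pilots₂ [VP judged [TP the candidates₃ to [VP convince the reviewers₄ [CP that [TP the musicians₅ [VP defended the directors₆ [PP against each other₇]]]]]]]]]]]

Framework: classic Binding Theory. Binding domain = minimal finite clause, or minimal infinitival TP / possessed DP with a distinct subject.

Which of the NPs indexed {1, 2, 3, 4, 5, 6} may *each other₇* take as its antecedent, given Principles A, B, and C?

*each other* is an anaphor, so Principle A applies: it must be bound in its binding domain.
Binding domain of *each other₇*: the embedded TP, whose subject is the musicians₅.
*the delegates₁* c-commands the anaphor but is outside its binding domain → cannot satisfy Principle A.
*the pilots₂* c-commands the anaphor but is outside its binding domain → cannot satisfy Principle A.
*the candidates₃* c-commands the anaphor but is outside its binding domain → cannot satisfy Principle A.
*the reviewers₄* c-commands the anaphor but is outside its binding domain → cannot satisfy Principle A.
*the musicians₅* c-commands the anaphor within its binding domain → licit binder.
*the directors₆* c-commands the anaphor within its binding domain → licit binder.

{5, 6}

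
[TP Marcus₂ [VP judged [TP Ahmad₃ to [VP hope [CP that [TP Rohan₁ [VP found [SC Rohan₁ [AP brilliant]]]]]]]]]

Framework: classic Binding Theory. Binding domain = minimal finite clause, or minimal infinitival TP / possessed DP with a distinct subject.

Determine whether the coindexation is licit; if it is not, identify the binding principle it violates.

The two coindexed NPs are *Rohan₁* (the lower occurrence) and *Rohan₁* (the higher occurrence).
*Rohan₁* (the lower occurrence) is an R-expression. Principle C requires it to be free everywhere.
*Rohan₁* (the higher occurrence) c-commands it and carries the same index.
The R-expression is bound → Principle C violation.

Principle C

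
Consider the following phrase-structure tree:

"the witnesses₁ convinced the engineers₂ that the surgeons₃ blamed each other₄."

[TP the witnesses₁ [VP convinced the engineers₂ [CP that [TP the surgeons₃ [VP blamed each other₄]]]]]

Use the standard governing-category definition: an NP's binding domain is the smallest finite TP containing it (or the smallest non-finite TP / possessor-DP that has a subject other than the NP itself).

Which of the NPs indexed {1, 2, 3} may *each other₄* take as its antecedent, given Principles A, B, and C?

*each other* is an anaphor, so Principle A applies: it must be bound in its binding domain.
Binding domain of *each other₄*: the embedded TP, whose subject is the surgeons₃.
*the witnesses₁* c-commands the anaphor but is outside its binding domain → cannot satisfy Principle A.
*the engineers₂* c-commands the anaphor but is outside its binding domain → cannot satisfy Principle A.
*the surgeons₃* c-commands the anaphor within its binding domain → licit binder.

{3}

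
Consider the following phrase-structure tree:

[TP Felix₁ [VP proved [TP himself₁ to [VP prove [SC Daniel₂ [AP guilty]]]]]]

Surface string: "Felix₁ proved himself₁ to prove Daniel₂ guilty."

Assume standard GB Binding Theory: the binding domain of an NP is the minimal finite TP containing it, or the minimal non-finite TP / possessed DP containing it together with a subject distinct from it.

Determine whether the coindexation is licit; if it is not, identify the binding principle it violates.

grammatical

The two coindexed NPs are *Felix₁* and *himself₁*.
*himself₁* is an anaphor; its binding domain is the matrix TP, whose subject is Felix₁. *Felix₁* c-commands it within that domain and shares its index, so Principle A is satisfied.
*Felix₁* is an R-expression; *himself₁* does not c-command it, and no other NP shares its index, so Principle C is satisfied.
All principles are respected.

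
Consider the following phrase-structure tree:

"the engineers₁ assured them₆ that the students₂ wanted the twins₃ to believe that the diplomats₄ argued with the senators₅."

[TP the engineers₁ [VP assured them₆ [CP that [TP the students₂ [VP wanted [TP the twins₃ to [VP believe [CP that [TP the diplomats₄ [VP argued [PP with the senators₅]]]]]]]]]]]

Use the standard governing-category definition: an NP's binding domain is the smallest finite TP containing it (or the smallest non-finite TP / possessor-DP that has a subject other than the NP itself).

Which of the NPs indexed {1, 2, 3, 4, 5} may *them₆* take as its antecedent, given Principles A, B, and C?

*them* is a pronoun, so Principle B applies: it must be free in its binding domain.
Binding domain of *them₆*: the matrix TP, whose subject is the engineers₁.
*the engineers₁* c-commands the pronoun within its binding domain → coindexation would violate Principle B.
*the students₂*: the pronoun c-commands this R-expression → coindexation would violate Principle C on *the students₂*.
*the twins₃*: the pronoun c-commands this R-expression → coindexation would violate Principle C on *the twins₃*.
*the diplomats₄*: the pronoun c-commands this R-expression → coindexation would violate Principle C on *the diplomats₄*.
*the senators₅*: the pronoun c-commands this R-expression → coindexation would violate Principle C on *the senators₅*.

none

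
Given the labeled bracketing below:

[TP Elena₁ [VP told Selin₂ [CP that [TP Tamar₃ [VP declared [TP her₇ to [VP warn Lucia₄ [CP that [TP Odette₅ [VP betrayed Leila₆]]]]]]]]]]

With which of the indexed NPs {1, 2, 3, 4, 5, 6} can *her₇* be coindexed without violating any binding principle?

{1, 2}

*her* is a pronoun, so Principle B applies: it must be free in its binding domain.
Binding domain of *her₇*: the embedded TP, whose subject is Tamar₃.
*Elena₁* c-commands the pronoun but from outside its binding domain, and is not c-commanded by it → coindexation permitted.
*Selin₂* c-commands the pronoun but from outside its binding domain, and is not c-commanded by it → coindexation permitted.
*Tamar₃* c-commands the pronoun within its binding domain → coindexation would violate Principle B.
*Lucia₄*: the pronoun c-commands this R-expression → coindexation would violate Principle C on *Lucia₄*.
*Odette₅*: the pronoun c-commands this R-expression → coindexation would violate Principle C on *Odette₅*.
*Leila₆*: the pronoun c-commands this R-expression → coindexation would violate Principle C on *Leila₆*.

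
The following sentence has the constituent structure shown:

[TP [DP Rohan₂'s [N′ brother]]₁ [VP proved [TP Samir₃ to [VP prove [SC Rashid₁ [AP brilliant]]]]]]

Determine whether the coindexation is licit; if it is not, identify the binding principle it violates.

Principle C

The two coindexed NPs are *[Rohan₂'s brother]₁* and *Rashid₁*.
*Rashid₁* is an R-expression. Principle C requires it to be free everywhere.
*[Rohan₂'s brother]₁* c-commands it and carries the same index.
The R-expression is bound → Principle C violation.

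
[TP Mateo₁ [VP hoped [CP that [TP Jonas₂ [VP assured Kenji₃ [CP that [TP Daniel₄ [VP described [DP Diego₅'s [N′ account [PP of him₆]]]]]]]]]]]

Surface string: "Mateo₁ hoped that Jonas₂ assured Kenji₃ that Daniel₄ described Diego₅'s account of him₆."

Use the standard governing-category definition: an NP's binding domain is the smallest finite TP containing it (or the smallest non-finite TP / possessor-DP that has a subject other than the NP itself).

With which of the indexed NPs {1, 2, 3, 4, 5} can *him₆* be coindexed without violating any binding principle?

{1, 2, 3, 4}

*him* is a pronoun, so Principle B applies: it must be free in its binding domain.
Binding domain of *him₆*: the possessed DP, whose subject is Diego₅.
*Mateo₁* c-commands the pronoun but from outside its binding domain, and is not c-commanded by it → coindexation permitted.
*Jonas₂* c-commands the pronoun but from outside its binding domain, and is not c-commanded by it → coindexation permitted.
*Kenji₃* c-commands the pronoun but from outside its binding domain, and is not c-commanded by it → coindexation permitted.
*Daniel₄* c-commands the pronoun but from outside its binding domain, and is not c-commanded by it → coindexation permitted.
*Diego₅* c-commands the pronoun within its binding domain → coindexation would violate Principle B.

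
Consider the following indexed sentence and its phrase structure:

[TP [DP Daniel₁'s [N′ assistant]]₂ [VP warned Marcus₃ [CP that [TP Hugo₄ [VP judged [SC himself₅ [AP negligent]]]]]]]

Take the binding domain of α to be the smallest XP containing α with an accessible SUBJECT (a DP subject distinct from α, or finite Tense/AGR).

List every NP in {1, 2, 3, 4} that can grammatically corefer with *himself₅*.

{4}

*himself* is an anaphor, so Principle A applies: it must be bound in its binding domain.
Binding domain of *himself₅*: the embedded TP, whose subject is Hugo₄.
*Daniel₁* does not c-command the anaphor → cannot bind it.
*[Daniel₁'s assistant]₂* c-commands the anaphor but is outside its binding domain → cannot satisfy Principle A.
*Marcus₃* c-commands the anaphor but is outside its binding domain → cannot satisfy Principle A.
*Hugo₄* c-commands the anaphor within its binding domain → licit binder.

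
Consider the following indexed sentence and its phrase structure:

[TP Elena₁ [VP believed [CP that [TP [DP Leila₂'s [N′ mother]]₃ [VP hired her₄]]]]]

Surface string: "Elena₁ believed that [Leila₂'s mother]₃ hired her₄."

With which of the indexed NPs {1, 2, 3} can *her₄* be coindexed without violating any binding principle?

*her* is a pronoun, so Principle B applies: it must be free in its binding domain.
Binding domain of *her₄*: the embedded TP, whose subject is [Leila₂'s mother]₃.
*Elena₁* c-commands the pronoun but from outside its binding domain, and is not c-commanded by it → coindexation permitted.
*Leila₂* and the pronoun do not c-command one another → neither Principle B nor Principle C is at stake; coindexation permitted.
*[Leila₂'s mother]₃* c-commands the pronoun within its binding domain → coindexation would violate Principle B.

{1, 2}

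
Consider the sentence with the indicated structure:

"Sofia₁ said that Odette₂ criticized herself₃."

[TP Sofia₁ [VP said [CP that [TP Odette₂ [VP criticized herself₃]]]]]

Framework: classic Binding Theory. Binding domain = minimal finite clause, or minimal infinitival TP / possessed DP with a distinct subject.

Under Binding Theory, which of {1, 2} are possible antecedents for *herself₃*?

*herself* is an anaphor, so Principle A applies: it must be bound in its binding domain.
Binding domain of *herself₃*: the embedded TP, whose subject is Odette₂.
*Sofia₁* c-commands the anaphor but is outside its binding domain → cannot satisfy Principle A.
*Odette₂* c-commands the anaphor within its binding domain → licit binder.

{2}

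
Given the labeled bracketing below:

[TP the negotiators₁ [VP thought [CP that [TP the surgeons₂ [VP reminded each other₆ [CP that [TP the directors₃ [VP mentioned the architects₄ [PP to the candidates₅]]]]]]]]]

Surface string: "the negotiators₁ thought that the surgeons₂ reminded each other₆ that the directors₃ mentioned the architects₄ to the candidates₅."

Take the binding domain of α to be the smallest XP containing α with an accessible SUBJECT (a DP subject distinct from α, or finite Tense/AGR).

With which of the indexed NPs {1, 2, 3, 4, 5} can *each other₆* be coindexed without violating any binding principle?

{2}

*each other* is an anaphor, so Principle A applies: it must be bound in its binding domain.
Binding domain of *each other₆*: the embedded TP, whose subject is the surgeons₂.
*the negotiators₁* c-commands the anaphor but is outside its binding domain → cannot satisfy Principle A.
*the surgeons₂* c-commands the anaphor within its binding domain → licit binder.
*the directors₃* does not c-command the anaphor → cannot bind it.
*the architects₄* does not c-command the anaphor → cannot bind it.
*the candidates₅* does not c-command the anaphor → cannot bind it.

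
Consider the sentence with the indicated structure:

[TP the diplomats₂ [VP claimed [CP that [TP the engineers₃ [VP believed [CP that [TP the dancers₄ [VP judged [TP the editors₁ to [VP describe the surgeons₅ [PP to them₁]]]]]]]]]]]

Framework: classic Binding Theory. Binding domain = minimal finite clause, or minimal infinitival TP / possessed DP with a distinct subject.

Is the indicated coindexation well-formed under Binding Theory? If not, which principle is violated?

Principle B

The two coindexed NPs are *the editors₁* and *them₁*.
*them₁* is a pronoun. Its binding domain is the embedded TP, whose subject is the editors₁.
*the editors₁* c-commands it within that domain and carries the same index.
The pronoun is locally bound → Principle B violation.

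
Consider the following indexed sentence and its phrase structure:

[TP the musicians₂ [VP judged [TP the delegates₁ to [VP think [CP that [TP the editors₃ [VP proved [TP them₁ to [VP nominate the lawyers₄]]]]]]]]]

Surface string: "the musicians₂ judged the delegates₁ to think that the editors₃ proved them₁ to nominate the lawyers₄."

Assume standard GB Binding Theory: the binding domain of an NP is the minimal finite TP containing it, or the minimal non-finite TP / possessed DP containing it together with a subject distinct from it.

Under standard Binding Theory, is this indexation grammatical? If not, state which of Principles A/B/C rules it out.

The two coindexed NPs are *the delegates₁* and *them₁*.
*them₁* is a pronoun; its binding domain is the embedded TP, whose subject is the editors₃. Within that domain it is c-commanded only by *the editors₃*, which carries a different index — the pronoun is free locally, so Principle B holds.
*the delegates₁* is an R-expression; *them₁* does not c-command it, and no other NP shares its index, so Principle C is satisfied.
All principles are respected.

grammatical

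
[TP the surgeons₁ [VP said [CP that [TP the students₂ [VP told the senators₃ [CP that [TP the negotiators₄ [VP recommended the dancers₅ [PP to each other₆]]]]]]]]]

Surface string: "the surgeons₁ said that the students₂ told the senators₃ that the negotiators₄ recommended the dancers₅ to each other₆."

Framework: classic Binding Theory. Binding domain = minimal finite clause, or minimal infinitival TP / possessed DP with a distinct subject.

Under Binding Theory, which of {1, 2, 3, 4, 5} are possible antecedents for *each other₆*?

*each other* is an anaphor, so Principle A applies: it must be bound in its binding domain.
Binding domain of *each other₆*: the embedded TP, whose subject is the negotiators₄.
*the surgeons₁* c-commands the anaphor but is outside its binding domain → cannot satisfy Principle A.
*the students₂* c-commands the anaphor but is outside its binding domain → cannot satisfy Principle A.
*the senators₃* c-commands the anaphor but is outside its binding domain → cannot satisfy Principle A.
*the negotiators₄* c-commands the anaphor within its binding domain → licit binder.
*the dancers₅* c-commands the anaphor within its binding domain → licit binder.

{4, 5}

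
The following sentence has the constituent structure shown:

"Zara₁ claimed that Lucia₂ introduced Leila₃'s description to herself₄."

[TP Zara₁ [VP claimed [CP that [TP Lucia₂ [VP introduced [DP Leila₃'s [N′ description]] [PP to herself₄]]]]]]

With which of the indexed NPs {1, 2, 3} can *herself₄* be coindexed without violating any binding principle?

*herself* is an anaphor, so Principle A applies: it must be bound in its binding domain.
Binding domain of *herself₄*: the embedded TP, whose subject is Lucia₂.
*Zara₁* c-commands the anaphor but is outside its binding domain → cannot satisfy Principle A.
*Lucia₂* c-commands the anaphor within its binding domain → licit binder.
*Leila₃* does not c-command the anaphor → cannot bind it.

{2}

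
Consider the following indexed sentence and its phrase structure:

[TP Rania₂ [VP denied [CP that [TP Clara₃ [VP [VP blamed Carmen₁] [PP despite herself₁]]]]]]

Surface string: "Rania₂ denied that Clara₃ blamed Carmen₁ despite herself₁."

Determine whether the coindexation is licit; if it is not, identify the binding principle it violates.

Principle A

The two coindexed NPs are *Carmen₁* and *herself₁*.
*herself₁* is an anaphor. Principle A requires it to be bound within its binding domain — the embedded TP, whose subject is Clara₃.
Within that domain it is c-commanded by *Clara₃*, which does not share its index.
*Carmen₁* does not c-command the anaphor at all.
The anaphor is unbound in its domain → Principle A violation.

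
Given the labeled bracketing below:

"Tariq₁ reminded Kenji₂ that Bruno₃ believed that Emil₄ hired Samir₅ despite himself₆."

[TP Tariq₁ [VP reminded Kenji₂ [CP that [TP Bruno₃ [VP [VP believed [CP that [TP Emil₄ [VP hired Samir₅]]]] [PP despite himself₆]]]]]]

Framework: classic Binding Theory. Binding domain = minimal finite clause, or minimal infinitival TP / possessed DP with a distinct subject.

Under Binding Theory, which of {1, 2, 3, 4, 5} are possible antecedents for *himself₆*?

*himself* is an anaphor, so Principle A applies: it must be bound in its binding domain.
Binding domain of *himself₆*: the embedded TP, whose subject is Bruno₃.
*Tariq₁* c-commands the anaphor but is outside its binding domain → cannot satisfy Principle A.
*Kenji₂* c-commands the anaphor but is outside its binding domain → cannot satisfy Principle A.
*Bruno₃* c-commands the anaphor within its binding domain → licit binder.
*Emil₄* does not c-command the anaphor → cannot bind it.
*Samir₅* does not c-command the anaphor → cannot bind it.

{3}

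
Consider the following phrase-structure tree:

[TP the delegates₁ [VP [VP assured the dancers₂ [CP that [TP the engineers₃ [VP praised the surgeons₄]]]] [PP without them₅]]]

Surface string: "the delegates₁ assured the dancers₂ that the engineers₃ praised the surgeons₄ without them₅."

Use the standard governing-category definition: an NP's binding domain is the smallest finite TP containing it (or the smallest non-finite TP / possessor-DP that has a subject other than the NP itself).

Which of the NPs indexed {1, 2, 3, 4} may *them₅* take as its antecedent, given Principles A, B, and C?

*them* is a pronoun, so Principle B applies: it must be free in its binding domain.
Binding domain of *them₅*: the matrix TP, whose subject is the delegates₁.
*the delegates₁* c-commands the pronoun within its binding domain → coindexation would violate Principle B.
*the dancers₂* and the pronoun do not c-command one another → neither Principle B nor Principle C is at stake; coindexation permitted.
*the engineers₃* and the pronoun do not c-command one another → neither Principle B nor Principle C is at stake; coindexation permitted.
*the surgeons₄* and the pronoun do not c-command one another → neither Principle B nor Principle C is at stake; coindexation permitted.

{2, 3, 4}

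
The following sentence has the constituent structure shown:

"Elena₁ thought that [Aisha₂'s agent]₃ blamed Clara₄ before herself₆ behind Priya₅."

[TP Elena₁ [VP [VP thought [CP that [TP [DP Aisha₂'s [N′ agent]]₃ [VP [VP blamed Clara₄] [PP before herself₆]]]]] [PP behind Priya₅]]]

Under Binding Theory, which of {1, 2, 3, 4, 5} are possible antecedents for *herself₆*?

*herself* is an anaphor, so Principle A applies: it must be bound in its binding domain.
Binding domain of *herself₆*: the embedded TP, whose subject is [Aisha₂'s agent]₃.
*Elena₁* c-commands the anaphor but is outside its binding domain → cannot satisfy Principle A.
*Aisha₂* does not c-command the anaphor → cannot bind it.
*[Aisha₂'s agent]₃* c-commands the anaphor within its binding domain → licit binder.
*Clara₄* does not c-command the anaphor → cannot bind it.
*Priya₅* does not c-command the anaphor → cannot bind it.

{3}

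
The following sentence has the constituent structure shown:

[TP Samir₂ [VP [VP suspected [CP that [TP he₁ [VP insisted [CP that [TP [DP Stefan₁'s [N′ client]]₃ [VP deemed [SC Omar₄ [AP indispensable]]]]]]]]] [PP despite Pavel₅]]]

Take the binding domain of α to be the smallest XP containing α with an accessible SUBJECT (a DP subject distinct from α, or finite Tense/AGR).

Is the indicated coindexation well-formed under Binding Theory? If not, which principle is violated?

The two coindexed NPs are *he₁* and *Stefan₁*.
*Stefan₁* is an R-expression. Principle C requires it to be free everywhere.
*he₁* c-commands it and carries the same index.
The R-expression is bound → Principle C violation.

Principle C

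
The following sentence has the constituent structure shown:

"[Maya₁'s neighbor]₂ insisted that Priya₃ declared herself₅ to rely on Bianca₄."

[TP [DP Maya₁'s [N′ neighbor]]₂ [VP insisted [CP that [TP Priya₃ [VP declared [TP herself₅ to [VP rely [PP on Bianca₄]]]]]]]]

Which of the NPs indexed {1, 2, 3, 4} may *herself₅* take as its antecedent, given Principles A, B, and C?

{3}

*herself* is an anaphor, so Principle A applies: it must be bound in its binding domain.
Binding domain of *herself₅*: the embedded TP, whose subject is Priya₃.
*Maya₁* does not c-command the anaphor → cannot bind it.
*[Maya₁'s neighbor]₂* c-commands the anaphor but is outside its binding domain → cannot satisfy Principle A.
*Priya₃* c-commands the anaphor within its binding domain → licit binder.
*Bianca₄* does not c-command the anaphor → cannot bind it.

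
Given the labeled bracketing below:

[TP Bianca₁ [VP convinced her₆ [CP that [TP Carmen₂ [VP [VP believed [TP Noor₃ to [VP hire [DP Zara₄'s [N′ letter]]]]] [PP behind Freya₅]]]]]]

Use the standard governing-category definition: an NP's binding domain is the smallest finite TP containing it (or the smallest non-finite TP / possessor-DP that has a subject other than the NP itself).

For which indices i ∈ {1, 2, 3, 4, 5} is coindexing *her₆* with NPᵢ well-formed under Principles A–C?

none

*her* is a pronoun, so Principle B applies: it must be free in its binding domain.
Binding domain of *her₆*: the matrix TP, whose subject is Bianca₁.
*Bianca₁* c-commands the pronoun within its binding domain → coindexation would violate Principle B.
*Carmen₂*: the pronoun c-commands this R-expression → coindexation would violate Principle C on *Carmen₂*.
*Noor₃*: the pronoun c-commands this R-expression → coindexation would violate Principle C on *Noor₃*.
*Zara₄*: the pronoun c-commands this R-expression → coindexation would violate Principle C on *Zara₄*.
*Freya₅*: the pronoun c-commands this R-expression → coindexation would violate Principle C on *Freya₅*.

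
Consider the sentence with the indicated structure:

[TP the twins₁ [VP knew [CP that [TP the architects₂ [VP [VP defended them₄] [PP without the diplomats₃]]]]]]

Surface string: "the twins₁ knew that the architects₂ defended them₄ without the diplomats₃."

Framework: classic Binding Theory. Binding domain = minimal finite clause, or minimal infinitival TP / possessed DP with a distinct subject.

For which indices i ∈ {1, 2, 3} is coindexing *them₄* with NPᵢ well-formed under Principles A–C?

{1, 3}

*them* is a pronoun, so Principle B applies: it must be free in its binding domain.
Binding domain of *them₄*: the embedded TP, whose subject is the architects₂.
*the twins₁* c-commands the pronoun but from outside its binding domain, and is not c-commanded by it → coindexation permitted.
*the architects₂* c-commands the pronoun within its binding domain → coindexation would violate Principle B.
*the diplomats₃* and the pronoun do not c-command one another → neither Principle B nor Principle C is at stake; coindexation permitted.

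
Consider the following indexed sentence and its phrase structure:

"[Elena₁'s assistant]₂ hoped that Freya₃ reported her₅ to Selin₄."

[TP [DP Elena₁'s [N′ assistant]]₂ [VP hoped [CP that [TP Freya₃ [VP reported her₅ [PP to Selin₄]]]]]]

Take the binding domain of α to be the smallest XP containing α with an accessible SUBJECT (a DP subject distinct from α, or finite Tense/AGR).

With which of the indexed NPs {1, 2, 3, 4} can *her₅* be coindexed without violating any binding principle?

{1, 2}

*her* is a pronoun, so Principle B applies: it must be free in its binding domain.
Binding domain of *her₅*: the embedded TP, whose subject is Freya₃.
*Elena₁* and the pronoun do not c-command one another → neither Principle B nor Principle C is at stake; coindexation permitted.
*[Elena₁'s assistant]₂* c-commands the pronoun but from outside its binding domain, and is not c-commanded by it → coindexation permitted.
*Freya₃* c-commands the pronoun within its binding domain → coindexation would violate Principle B.
*Selin₄*: the pronoun c-commands this R-expression → coindexation would violate Principle C on *Selin₄*.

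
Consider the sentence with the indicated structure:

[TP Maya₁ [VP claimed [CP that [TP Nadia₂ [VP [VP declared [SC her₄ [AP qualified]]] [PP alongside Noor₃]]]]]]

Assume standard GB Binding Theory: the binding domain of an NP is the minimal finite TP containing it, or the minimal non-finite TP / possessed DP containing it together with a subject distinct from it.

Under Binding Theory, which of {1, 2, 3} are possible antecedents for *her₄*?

{1, 3}

*her* is a pronoun, so Principle B applies: it must be free in its binding domain.
Binding domain of *her₄*: the embedded TP, whose subject is Nadia₂.
*Maya₁* c-commands the pronoun but from outside its binding domain, and is not c-commanded by it → coindexation permitted.
*Nadia₂* c-commands the pronoun within its binding domain → coindexation would violate Principle B.
*Noor₃* and the pronoun do not c-command one another → neither Principle B nor Principle C is at stake; coindexation permitted.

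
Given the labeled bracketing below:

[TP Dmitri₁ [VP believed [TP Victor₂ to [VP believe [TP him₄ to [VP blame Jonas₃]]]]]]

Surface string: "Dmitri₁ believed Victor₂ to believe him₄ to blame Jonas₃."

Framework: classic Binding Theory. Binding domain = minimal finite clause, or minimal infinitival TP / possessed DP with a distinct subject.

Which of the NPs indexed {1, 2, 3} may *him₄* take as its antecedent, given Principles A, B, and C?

*him* is a pronoun, so Principle B applies: it must be free in its binding domain.
Binding domain of *him₄*: the embedded TP, whose subject is Victor₂.
*Dmitri₁* c-commands the pronoun but from outside its binding domain, and is not c-commanded by it → coindexation permitted.
*Victor₂* c-commands the pronoun within its binding domain → coindexation would violate Principle B.
*Jonas₃*: the pronoun c-commands this R-expression → coindexation would violate Principle C on *Jonas₃*.

{1}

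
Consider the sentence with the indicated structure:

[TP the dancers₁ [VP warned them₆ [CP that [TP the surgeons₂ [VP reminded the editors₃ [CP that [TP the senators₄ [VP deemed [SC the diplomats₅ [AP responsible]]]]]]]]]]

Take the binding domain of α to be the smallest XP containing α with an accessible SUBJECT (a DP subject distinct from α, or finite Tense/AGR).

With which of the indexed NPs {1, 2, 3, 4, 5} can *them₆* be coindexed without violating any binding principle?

*them* is a pronoun, so Principle B applies: it must be free in its binding domain.
Binding domain of *them₆*: the matrix TP, whose subject is the dancers₁.
*the dancers₁* c-commands the pronoun within its binding domain → coindexation would violate Principle B.
*the surgeons₂*: the pronoun c-commands this R-expression → coindexation would violate Principle C on *the surgeons₂*.
*the editors₃*: the pronoun c-commands this R-expression → coindexation would violate Principle C on *the editors₃*.
*the senators₄*: the pronoun c-commands this R-expression → coindexation would violate Principle C on *the senators₄*.
*the diplomats₅*: the pronoun c-commands this R-expression → coindexation would violate Principle C on *the diplomats₅*.

none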